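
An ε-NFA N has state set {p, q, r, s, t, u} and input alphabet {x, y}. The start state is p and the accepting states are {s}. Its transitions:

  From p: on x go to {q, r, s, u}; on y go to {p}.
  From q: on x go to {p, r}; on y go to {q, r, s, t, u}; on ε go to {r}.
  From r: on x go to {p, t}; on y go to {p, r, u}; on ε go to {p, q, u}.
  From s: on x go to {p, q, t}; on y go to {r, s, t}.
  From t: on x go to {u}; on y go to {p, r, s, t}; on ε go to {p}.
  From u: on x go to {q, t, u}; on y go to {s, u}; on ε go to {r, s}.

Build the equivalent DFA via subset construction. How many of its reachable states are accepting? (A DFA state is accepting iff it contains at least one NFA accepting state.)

Start state of the DFA: {p} (ε-closure of the NFA start).
{p} --x--> {p, q, r, s, u}  [new]
{p} --y--> {p}  [seen]
{p, q, r, s, u} --x--> {p, q, r, s, t, u}  [new]
{p, q, r, s, u} --y--> {p, q, r, s, t, u}  [seen]
{p, q, r, s, t, u} --x--> {p, q, r, s, t, u}  [seen]
{p, q, r, s, t, u} --y--> {p, q, r, s, t, u}  [seen]
Reachable DFA states: {p}, {p, q, r, s, u}, {p, q, r, s, t, u}.
Accepting DFA states (contain an NFA accepting state): {p, q, r, s, u}, {p, q, r, s, t, u}.

2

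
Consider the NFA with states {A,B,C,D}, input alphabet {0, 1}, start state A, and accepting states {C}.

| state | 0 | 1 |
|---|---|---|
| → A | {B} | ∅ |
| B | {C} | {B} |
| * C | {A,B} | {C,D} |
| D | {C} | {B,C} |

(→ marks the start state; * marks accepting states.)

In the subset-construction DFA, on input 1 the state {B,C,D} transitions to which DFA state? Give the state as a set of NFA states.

{B,C,D}

δ(B,1) = {B}; δ(C,1) = {C,D}; δ(D,1) = {B,C}.
Union: {B,C,D}.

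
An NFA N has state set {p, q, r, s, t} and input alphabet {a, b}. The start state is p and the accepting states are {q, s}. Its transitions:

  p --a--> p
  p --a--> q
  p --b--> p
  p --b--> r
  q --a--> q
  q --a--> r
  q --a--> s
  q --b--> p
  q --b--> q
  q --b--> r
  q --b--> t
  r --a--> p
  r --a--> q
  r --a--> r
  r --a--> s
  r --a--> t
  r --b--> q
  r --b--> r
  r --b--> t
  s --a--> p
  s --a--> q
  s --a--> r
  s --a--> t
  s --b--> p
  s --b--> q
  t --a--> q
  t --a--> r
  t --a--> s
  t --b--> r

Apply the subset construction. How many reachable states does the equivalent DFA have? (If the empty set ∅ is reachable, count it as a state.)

Start state of the DFA: {p}.
{p} --a--> {p, q}  [new]
{p} --b--> {p, r}  [new]
{p, q} --a--> {p, q, r, s}  [new]
{p, q} --b--> {p, q, r, t}  [new]
{p, r} --a--> {p, q, r, s, t}  [new]
{p, r} --b--> {p, q, r, t}  [seen]
{p, q, r, s} --a--> {p, q, r, s, t}  [seen]
{p, q, r, s} --b--> {p, q, r, t}  [seen]
{p, q, r, t} --a--> {p, q, r, s, t}  [seen]
{p, q, r, t} --b--> {p, q, r, t}  [seen]
{p, q, r, s, t} --a--> {p, q, r, s, t}  [seen]
{p, q, r, s, t} --b--> {p, q, r, t}  [seen]
Reachable DFA states: {p}, {p, q}, {p, r}, {p, q, r, s}, {p, q, r, t}, {p, q, r, s, t}.

6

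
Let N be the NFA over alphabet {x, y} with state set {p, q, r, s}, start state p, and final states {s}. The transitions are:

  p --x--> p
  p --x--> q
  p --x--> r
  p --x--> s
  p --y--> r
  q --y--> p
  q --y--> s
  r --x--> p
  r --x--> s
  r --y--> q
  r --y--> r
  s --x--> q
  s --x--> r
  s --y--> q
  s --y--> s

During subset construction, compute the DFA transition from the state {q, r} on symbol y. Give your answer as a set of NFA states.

{p, q, r, s}

δ(q,y) = {p, s}; δ(r,y) = {q, r}.
Union: {p, q, r, s}.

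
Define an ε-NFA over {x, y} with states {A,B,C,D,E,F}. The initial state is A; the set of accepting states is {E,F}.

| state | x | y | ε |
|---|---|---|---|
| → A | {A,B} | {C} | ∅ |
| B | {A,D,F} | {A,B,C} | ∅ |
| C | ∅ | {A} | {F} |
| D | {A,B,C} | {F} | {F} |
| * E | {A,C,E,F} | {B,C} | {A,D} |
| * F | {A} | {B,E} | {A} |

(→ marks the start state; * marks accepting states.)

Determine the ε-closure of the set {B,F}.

{A,B,F}

Begin with {B,F}.
F →ε {A}; add A.
ε-closure = {A,B,F}.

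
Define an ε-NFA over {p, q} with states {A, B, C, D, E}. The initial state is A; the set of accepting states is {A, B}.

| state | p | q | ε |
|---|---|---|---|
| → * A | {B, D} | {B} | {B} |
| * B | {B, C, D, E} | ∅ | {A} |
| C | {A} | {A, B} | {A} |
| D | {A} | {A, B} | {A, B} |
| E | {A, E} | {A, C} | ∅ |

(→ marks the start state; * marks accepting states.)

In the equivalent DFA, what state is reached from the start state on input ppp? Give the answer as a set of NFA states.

{A, B, C, D, E}

Start: {A, B}.
δ(A,p) = {B, D}; δ(B,p) = {B, C, D, E}.
Union: {B, C, D, E}.
ε-closure gives {A, B, C, D, E}.
After p: {A, B, C, D, E}.
δ(A,p) = {B, D}; δ(B,p) = {B, C, D, E}; δ(C,p) = {A}; δ(D,p) = {A}; δ(E,p) = {A, E}.
Union: {A, B, C, D, E}.
After p: {A, B, C, D, E}.
δ(A,p) = {B, D}; δ(B,p) = {B, C, D, E}; δ(C,p) = {A}; δ(D,p) = {A}; δ(E,p) = {A, E}.
Union: {A, B, C, D, E}.
After p: {A, B, C, D, E}.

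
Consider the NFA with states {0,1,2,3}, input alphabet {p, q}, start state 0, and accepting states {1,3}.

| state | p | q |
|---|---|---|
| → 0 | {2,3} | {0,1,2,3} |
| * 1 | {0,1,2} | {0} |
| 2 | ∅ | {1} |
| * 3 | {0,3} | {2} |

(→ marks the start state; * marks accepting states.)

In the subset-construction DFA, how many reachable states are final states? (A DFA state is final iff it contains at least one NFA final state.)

Start state of the DFA: {0}.
{0} --p--> {2,3}  [new]
{0} --q--> {0,1,2,3}  [new]
{2,3} --p--> {0,3}  [new]
{2,3} --q--> {1,2}  [new]
{0,1,2,3} --p--> {0,1,2,3}  [seen]
{0,1,2,3} --q--> {0,1,2,3}  [seen]
{0,3} --p--> {0,2,3}  [new]
{0,3} --q--> {0,1,2,3}  [seen]
{1,2} --p--> {0,1,2}  [new]
{1,2} --q--> {0,1}  [new]
{0,2,3} --p--> {0,2,3}  [seen]
{0,2,3} --q--> {0,1,2,3}  [seen]
{0,1,2} --p--> {0,1,2,3}  [seen]
{0,1,2} --q--> {0,1,2,3}  [seen]
{0,1} --p--> {0,1,2,3}  [seen]
{0,1} --q--> {0,1,2,3}  [seen]
Reachable DFA states: {0}, {2,3}, {0,1,2,3}, {0,3}, {1,2}, {0,2,3}, {0,1,2}, {0,1}.
Accepting DFA states (contain an NFA accepting state): {2,3}, {0,1,2,3}, {0,3}, {1,2}, {0,2,3}, {0,1,2}, {0,1}.

7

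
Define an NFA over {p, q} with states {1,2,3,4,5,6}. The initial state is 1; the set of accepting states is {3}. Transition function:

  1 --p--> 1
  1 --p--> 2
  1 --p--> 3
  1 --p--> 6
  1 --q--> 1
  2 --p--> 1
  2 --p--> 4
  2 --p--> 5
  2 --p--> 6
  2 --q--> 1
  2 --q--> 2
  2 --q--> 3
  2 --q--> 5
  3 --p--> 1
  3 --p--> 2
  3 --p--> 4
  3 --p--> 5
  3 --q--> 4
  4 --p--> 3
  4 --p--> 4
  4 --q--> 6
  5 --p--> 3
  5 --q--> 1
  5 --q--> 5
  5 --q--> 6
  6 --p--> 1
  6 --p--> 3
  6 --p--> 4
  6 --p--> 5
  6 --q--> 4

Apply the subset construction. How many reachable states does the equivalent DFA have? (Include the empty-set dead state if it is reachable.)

4

Start state of the DFA: {1}.
{1} --p--> {1,2,3,6}  [new]
{1} --q--> {1}  [seen]
{1,2,3,6} --p--> {1,2,3,4,5,6}  [new]
{1,2,3,6} --q--> {1,2,3,4,5}  [new]
{1,2,3,4,5,6} --p--> {1,2,3,4,5,6}  [seen]
{1,2,3,4,5,6} --q--> {1,2,3,4,5,6}  [seen]
{1,2,3,4,5} --p--> {1,2,3,4,5,6}  [seen]
{1,2,3,4,5} --q--> {1,2,3,4,5,6}  [seen]
Reachable DFA states: {1}, {1,2,3,6}, {1,2,3,4,5,6}, {1,2,3,4,5}.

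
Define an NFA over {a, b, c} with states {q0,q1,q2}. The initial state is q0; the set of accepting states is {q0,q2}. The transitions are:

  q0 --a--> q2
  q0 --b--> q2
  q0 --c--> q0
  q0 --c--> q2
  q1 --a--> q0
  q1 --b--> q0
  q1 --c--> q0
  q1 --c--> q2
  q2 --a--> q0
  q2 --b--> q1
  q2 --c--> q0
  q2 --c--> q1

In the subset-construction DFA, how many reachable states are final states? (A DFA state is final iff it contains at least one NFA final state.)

Start state of the DFA: {q0}.
{q0} --a--> {q2}  [new]
{q0} --b--> {q2}  [seen]
{q0} --c--> {q0,q2}  [new]
{q2} --a--> {q0}  [seen]
{q2} --b--> {q1}  [new]
{q2} --c--> {q0,q1}  [new]
{q0,q2} --a--> {q0,q2}  [seen]
{q0,q2} --b--> {q1,q2}  [new]
{q0,q2} --c--> {q0,q1,q2}  [new]
{q1} --a--> {q0}  [seen]
{q1} --b--> {q0}  [seen]
{q1} --c--> {q0,q2}  [seen]
{q0,q1} --a--> {q0,q2}  [seen]
{q0,q1} --b--> {q0,q2}  [seen]
{q0,q1} --c--> {q0,q2}  [seen]
{q1,q2} --a--> {q0}  [seen]
{q1,q2} --b--> {q0,q1}  [seen]
{q1,q2} --c--> {q0,q1,q2}  [seen]
{q0,q1,q2} --a--> {q0,q2}  [seen]
{q0,q1,q2} --b--> {q0,q1,q2}  [seen]
{q0,q1,q2} --c--> {q0,q1,q2}  [seen]
Reachable DFA states: {q0}, {q2}, {q0,q2}, {q1}, {q0,q1}, {q1,q2}, {q0,q1,q2}.
Accepting DFA states (contain an NFA accepting state): {q0}, {q2}, {q0,q2}, {q0,q1}, {q1,q2}, {q0,q1,q2}.

6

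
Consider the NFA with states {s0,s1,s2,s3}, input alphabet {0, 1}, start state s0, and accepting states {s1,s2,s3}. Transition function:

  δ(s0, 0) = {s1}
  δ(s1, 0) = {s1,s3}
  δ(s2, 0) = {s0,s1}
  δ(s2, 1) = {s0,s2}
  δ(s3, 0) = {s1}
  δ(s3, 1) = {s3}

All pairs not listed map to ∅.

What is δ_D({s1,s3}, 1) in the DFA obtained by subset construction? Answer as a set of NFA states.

{s3}

δ(s1,1) = ∅; δ(s3,1) = {s3}.
Union: {s3}.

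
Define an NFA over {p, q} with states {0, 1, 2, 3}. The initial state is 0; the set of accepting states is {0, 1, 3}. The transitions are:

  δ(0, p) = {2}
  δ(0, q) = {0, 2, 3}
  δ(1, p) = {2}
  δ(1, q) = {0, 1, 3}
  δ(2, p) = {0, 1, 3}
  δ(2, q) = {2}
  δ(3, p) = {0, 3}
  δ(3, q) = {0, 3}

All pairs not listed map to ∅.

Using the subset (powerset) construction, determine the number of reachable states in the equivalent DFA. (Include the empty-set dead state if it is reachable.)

5

Start state of the DFA: {0}.
{0} --p--> {2}  [new]
{0} --q--> {0, 2, 3}  [new]
{2} --p--> {0, 1, 3}  [new]
{2} --q--> {2}  [seen]
{0, 2, 3} --p--> {0, 1, 2, 3}  [new]
{0, 2, 3} --q--> {0, 2, 3}  [seen]
{0, 1, 3} --p--> {0, 2, 3}  [seen]
{0, 1, 3} --q--> {0, 1, 2, 3}  [seen]
{0, 1, 2, 3} --p--> {0, 1, 2, 3}  [seen]
{0, 1, 2, 3} --q--> {0, 1, 2, 3}  [seen]
Reachable DFA states: {0}, {2}, {0, 2, 3}, {0, 1, 3}, {0, 1, 2, 3}.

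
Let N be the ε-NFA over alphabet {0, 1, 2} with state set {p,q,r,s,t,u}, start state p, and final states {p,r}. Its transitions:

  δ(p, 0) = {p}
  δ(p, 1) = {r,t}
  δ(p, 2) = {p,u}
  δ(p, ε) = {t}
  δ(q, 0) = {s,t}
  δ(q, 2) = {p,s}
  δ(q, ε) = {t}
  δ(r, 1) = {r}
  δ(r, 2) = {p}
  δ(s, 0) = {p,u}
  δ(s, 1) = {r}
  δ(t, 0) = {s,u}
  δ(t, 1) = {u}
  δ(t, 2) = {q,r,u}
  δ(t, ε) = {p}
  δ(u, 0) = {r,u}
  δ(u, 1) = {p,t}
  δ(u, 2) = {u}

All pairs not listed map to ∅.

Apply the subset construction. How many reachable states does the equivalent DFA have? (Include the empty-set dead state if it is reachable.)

Start state of the DFA: {p,t} (ε-closure of the NFA start).
{p,t} --0--> {p,s,t,u}  [new]
{p,t} --1--> {p,r,t,u}  [new]
{p,t} --2--> {p,q,r,t,u}  [new]
{p,s,t,u} --0--> {p,r,s,t,u}  [new]
{p,s,t,u} --1--> {p,r,t,u}  [seen]
{p,s,t,u} --2--> {p,q,r,t,u}  [seen]
{p,r,t,u} --0--> {p,r,s,t,u}  [seen]
{p,r,t,u} --1--> {p,r,t,u}  [seen]
{p,r,t,u} --2--> {p,q,r,t,u}  [seen]
{p,q,r,t,u} --0--> {p,r,s,t,u}  [seen]
{p,q,r,t,u} --1--> {p,r,t,u}  [seen]
{p,q,r,t,u} --2--> {p,q,r,s,t,u}  [new]
{p,r,s,t,u} --0--> {p,r,s,t,u}  [seen]
{p,r,s,t,u} --1--> {p,r,t,u}  [seen]
{p,r,s,t,u} --2--> {p,q,r,t,u}  [seen]
{p,q,r,s,t,u} --0--> {p,r,s,t,u}  [seen]
{p,q,r,s,t,u} --1--> {p,r,t,u}  [seen]
{p,q,r,s,t,u} --2--> {p,q,r,s,t,u}  [seen]
Reachable DFA states: {p,t}, {p,s,t,u}, {p,r,t,u}, {p,q,r,t,u}, {p,r,s,t,u}, {p,q,r,s,t,u}.

6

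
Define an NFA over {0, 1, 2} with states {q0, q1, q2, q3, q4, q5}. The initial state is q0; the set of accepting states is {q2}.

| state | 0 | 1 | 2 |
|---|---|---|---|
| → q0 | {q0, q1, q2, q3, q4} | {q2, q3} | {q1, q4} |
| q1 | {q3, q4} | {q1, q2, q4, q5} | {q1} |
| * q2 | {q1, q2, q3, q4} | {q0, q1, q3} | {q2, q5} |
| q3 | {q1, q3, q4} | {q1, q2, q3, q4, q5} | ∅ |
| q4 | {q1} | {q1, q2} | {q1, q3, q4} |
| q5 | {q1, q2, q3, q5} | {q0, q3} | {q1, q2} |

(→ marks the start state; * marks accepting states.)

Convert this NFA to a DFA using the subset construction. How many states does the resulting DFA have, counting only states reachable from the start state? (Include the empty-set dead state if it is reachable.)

12

Start state of the DFA: {q0}.
{q0} --0--> {q0, q1, q2, q3, q4}  [new]
{q0} --1--> {q2, q3}  [new]
{q0} --2--> {q1, q4}  [new]
{q0, q1, q2, q3, q4} --0--> {q0, q1, q2, q3, q4}  [seen]
{q0, q1, q2, q3, q4} --1--> {q0, q1, q2, q3, q4, q5}  [new]
{q0, q1, q2, q3, q4} --2--> {q1, q2, q3, q4, q5}  [new]
{q2, q3} --0--> {q1, q2, q3, q4}  [new]
{q2, q3} --1--> {q0, q1, q2, q3, q4, q5}  [seen]
{q2, q3} --2--> {q2, q5}  [new]
{q1, q4} --0--> {q1, q3, q4}  [new]
{q1, q4} --1--> {q1, q2, q4, q5}  [new]
{q1, q4} --2--> {q1, q3, q4}  [seen]
{q0, q1, q2, q3, q4, q5} --0--> {q0, q1, q2, q3, q4, q5}  [seen]
{q0, q1, q2, q3, q4, q5} --1--> {q0, q1, q2, q3, q4, q5}  [seen]
{q0, q1, q2, q3, q4, q5} --2--> {q1, q2, q3, q4, q5}  [seen]
{q1, q2, q3, q4, q5} --0--> {q1, q2, q3, q4, q5}  [seen]
{q1, q2, q3, q4, q5} --1--> {q0, q1, q2, q3, q4, q5}  [seen]
{q1, q2, q3, q4, q5} --2--> {q1, q2, q3, q4, q5}  [seen]
{q1, q2, q3, q4} --0--> {q1, q2, q3, q4}  [seen]
{q1, q2, q3, q4} --1--> {q0, q1, q2, q3, q4, q5}  [seen]
{q1, q2, q3, q4} --2--> {q1, q2, q3, q4, q5}  [seen]
{q2, q5} --0--> {q1, q2, q3, q4, q5}  [seen]
{q2, q5} --1--> {q0, q1, q3}  [new]
{q2, q5} --2--> {q1, q2, q5}  [new]
{q1, q3, q4} --0--> {q1, q3, q4}  [seen]
{q1, q3, q4} --1--> {q1, q2, q3, q4, q5}  [seen]
{q1, q3, q4} --2--> {q1, q3, q4}  [seen]
{q1, q2, q4, q5} --0--> {q1, q2, q3, q4, q5}  [seen]
{q1, q2, q4, q5} --1--> {q0, q1, q2, q3, q4, q5}  [seen]
{q1, q2, q4, q5} --2--> {q1, q2, q3, q4, q5}  [seen]
{q0, q1, q3} --0--> {q0, q1, q2, q3, q4}  [seen]
{q0, q1, q3} --1--> {q1, q2, q3, q4, q5}  [seen]
{q0, q1, q3} --2--> {q1, q4}  [seen]
{q1, q2, q5} --0--> {q1, q2, q3, q4, q5}  [seen]
{q1, q2, q5} --1--> {q0, q1, q2, q3, q4, q5}  [seen]
{q1, q2, q5} --2--> {q1, q2, q5}  [seen]
Reachable DFA states: {q0}, {q0, q1, q2, q3, q4}, {q2, q3}, {q1, q4}, {q0, q1, q2, q3, q4, q5}, {q1, q2, q3, q4, q5}, {q1, q2, q3, q4}, {q2, q5}, {q1, q3, q4}, {q1, q2, q4, q5}, {q0, q1, q3}, {q1, q2, q5}.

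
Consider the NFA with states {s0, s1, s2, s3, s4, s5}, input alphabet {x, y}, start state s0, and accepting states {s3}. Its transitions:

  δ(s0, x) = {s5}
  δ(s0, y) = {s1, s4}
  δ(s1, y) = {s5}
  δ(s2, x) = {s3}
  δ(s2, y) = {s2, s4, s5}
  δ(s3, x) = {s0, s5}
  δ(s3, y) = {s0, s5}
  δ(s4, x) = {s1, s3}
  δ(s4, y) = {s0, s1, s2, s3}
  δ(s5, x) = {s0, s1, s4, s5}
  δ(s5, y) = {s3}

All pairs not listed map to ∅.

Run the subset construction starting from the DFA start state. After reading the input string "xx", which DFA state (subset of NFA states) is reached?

Start: {s0}.
δ(s0,x) = {s5}.
Union: {s5}.
After x: {s5}.
δ(s5,x) = {s0, s1, s4, s5}.
Union: {s0, s1, s4, s5}.
After x: {s0, s1, s4, s5}.

{s0, s1, s4, s5}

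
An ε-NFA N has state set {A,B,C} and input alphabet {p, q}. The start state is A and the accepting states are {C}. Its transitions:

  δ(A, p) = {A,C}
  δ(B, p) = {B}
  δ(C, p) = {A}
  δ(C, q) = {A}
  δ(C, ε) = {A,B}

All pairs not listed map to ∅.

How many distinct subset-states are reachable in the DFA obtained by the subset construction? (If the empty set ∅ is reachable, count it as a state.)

3

Start state of the DFA: {A} (ε-closure of the NFA start).
{A} --p--> {A,B,C}  [new]
{A} --q--> ∅  [new]
{A,B,C} --p--> {A,B,C}  [seen]
{A,B,C} --q--> {A}  [seen]
∅ --p--> ∅  [seen]
∅ --q--> ∅  [seen]
Reachable DFA states: {A}, {A,B,C}, ∅.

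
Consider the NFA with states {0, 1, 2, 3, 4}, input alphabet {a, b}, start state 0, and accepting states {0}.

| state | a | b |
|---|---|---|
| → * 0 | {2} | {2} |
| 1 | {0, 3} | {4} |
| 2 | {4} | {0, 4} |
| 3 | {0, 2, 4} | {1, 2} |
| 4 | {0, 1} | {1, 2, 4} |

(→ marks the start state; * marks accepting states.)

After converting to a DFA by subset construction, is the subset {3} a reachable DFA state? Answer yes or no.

no

Start state of the DFA: {0}.
{0} --a--> {2}  [new]
{0} --b--> {2}  [seen]
{2} --a--> {4}  [new]
{2} --b--> {0, 4}  [new]
{4} --a--> {0, 1}  [new]
{4} --b--> {1, 2, 4}  [new]
{0, 4} --a--> {0, 1, 2}  [new]
{0, 4} --b--> {1, 2, 4}  [seen]
{0, 1} --a--> {0, 2, 3}  [new]
{0, 1} --b--> {2, 4}  [new]
{1, 2, 4} --a--> {0, 1, 3, 4}  [new]
{1, 2, 4} --b--> {0, 1, 2, 4}  [new]
{0, 1, 2} --a--> {0, 2, 3, 4}  [new]
{0, 1, 2} --b--> {0, 2, 4}  [new]
{0, 2, 3} --a--> {0, 2, 4}  [seen]
{0, 2, 3} --b--> {0, 1, 2, 4}  [seen]
{2, 4} --a--> {0, 1, 4}  [new]
{2, 4} --b--> {0, 1, 2, 4}  [seen]
{0, 1, 3, 4} --a--> {0, 1, 2, 3, 4}  [new]
{0, 1, 3, 4} --b--> {1, 2, 4}  [seen]
{0, 1, 2, 4} --a--> {0, 1, 2, 3, 4}  [seen]
{0, 1, 2, 4} --b--> {0, 1, 2, 4}  [seen]
{0, 2, 3, 4} --a--> {0, 1, 2, 4}  [seen]
{0, 2, 3, 4} --b--> {0, 1, 2, 4}  [seen]
{0, 2, 4} --a--> {0, 1, 2, 4}  [seen]
{0, 2, 4} --b--> {0, 1, 2, 4}  [seen]
{0, 1, 4} --a--> {0, 1, 2, 3}  [new]
{0, 1, 4} --b--> {1, 2, 4}  [seen]
{0, 1, 2, 3, 4} --a--> {0, 1, 2, 3, 4}  [seen]
{0, 1, 2, 3, 4} --b--> {0, 1, 2, 4}  [seen]
{0, 1, 2, 3} --a--> {0, 2, 3, 4}  [seen]
{0, 1, 2, 3} --b--> {0, 1, 2, 4}  [seen]
Reachable DFA states: {0}, {2}, {4}, {0, 4}, {0, 1}, {1, 2, 4}, {0, 1, 2}, {0, 2, 3}, {2, 4}, {0, 1, 3, 4}, {0, 1, 2, 4}, {0, 2, 3, 4}, {0, 2, 4}, {0, 1, 4}, {0, 1, 2, 3, 4}, {0, 1, 2, 3}.
{3} is not among them.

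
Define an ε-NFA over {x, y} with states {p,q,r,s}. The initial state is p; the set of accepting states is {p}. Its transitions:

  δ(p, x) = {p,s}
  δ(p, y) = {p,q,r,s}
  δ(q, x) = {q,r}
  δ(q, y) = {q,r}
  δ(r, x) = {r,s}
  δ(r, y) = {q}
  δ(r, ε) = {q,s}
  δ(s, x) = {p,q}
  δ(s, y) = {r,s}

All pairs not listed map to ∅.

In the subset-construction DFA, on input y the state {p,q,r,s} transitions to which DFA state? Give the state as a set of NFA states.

{p,q,r,s}

δ(p,y) = {p,q,r,s}; δ(q,y) = {q,r}; δ(r,y) = {q}; δ(s,y) = {r,s}.
Union: {p,q,r,s}.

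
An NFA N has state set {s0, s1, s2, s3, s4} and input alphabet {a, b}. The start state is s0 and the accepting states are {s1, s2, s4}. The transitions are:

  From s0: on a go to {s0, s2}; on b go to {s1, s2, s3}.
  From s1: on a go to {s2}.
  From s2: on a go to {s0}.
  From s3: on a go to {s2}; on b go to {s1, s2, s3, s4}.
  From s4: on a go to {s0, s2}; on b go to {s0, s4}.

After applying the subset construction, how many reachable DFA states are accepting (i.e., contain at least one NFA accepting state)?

Start state of the DFA: {s0}.
{s0} --a--> {s0, s2}  [new]
{s0} --b--> {s1, s2, s3}  [new]
{s0, s2} --a--> {s0, s2}  [seen]
{s0, s2} --b--> {s1, s2, s3}  [seen]
{s1, s2, s3} --a--> {s0, s2}  [seen]
{s1, s2, s3} --b--> {s1, s2, s3, s4}  [new]
{s1, s2, s3, s4} --a--> {s0, s2}  [seen]
{s1, s2, s3, s4} --b--> {s0, s1, s2, s3, s4}  [new]
{s0, s1, s2, s3, s4} --a--> {s0, s2}  [seen]
{s0, s1, s2, s3, s4} --b--> {s0, s1, s2, s3, s4}  [seen]
Reachable DFA states: {s0}, {s0, s2}, {s1, s2, s3}, {s1, s2, s3, s4}, {s0, s1, s2, s3, s4}.
Accepting DFA states (contain an NFA accepting state): {s0, s2}, {s1, s2, s3}, {s1, s2, s3, s4}, {s0, s1, s2, s3, s4}.

4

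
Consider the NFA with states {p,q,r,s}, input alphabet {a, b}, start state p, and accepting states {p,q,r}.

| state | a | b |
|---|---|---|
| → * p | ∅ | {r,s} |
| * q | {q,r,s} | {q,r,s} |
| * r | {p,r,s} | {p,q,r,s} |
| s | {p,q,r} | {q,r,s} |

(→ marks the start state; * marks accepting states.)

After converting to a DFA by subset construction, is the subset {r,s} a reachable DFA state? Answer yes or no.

Start state of the DFA: {p}.
{p} --a--> ∅  [new]
{p} --b--> {r,s}  [new]
∅ --a--> ∅  [seen]
∅ --b--> ∅  [seen]
{r,s} --a--> {p,q,r,s}  [new]
{r,s} --b--> {p,q,r,s}  [seen]
{p,q,r,s} --a--> {p,q,r,s}  [seen]
{p,q,r,s} --b--> {p,q,r,s}  [seen]
Reachable DFA states: {p}, ∅, {r,s}, {p,q,r,s}.
{r,s} is among them.

yes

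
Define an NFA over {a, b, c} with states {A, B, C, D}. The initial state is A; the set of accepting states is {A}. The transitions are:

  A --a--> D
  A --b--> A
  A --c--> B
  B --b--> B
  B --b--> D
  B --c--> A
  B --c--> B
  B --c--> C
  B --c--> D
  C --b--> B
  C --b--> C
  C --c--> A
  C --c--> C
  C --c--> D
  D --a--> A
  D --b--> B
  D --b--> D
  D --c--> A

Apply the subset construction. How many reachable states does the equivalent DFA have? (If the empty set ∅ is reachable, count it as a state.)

9

Start state of the DFA: {A}.
{A} --a--> {D}  [new]
{A} --b--> {A}  [seen]
{A} --c--> {B}  [new]
{D} --a--> {A}  [seen]
{D} --b--> {B, D}  [new]
{D} --c--> {A}  [seen]
{B} --a--> ∅  [new]
{B} --b--> {B, D}  [seen]
{B} --c--> {A, B, C, D}  [new]
{B, D} --a--> {A}  [seen]
{B, D} --b--> {B, D}  [seen]
{B, D} --c--> {A, B, C, D}  [seen]
∅ --a--> ∅  [seen]
∅ --b--> ∅  [seen]
∅ --c--> ∅  [seen]
{A, B, C, D} --a--> {A, D}  [new]
{A, B, C, D} --b--> {A, B, C, D}  [seen]
{A, B, C, D} --c--> {A, B, C, D}  [seen]
{A, D} --a--> {A, D}  [seen]
{A, D} --b--> {A, B, D}  [new]
{A, D} --c--> {A, B}  [new]
{A, B, D} --a--> {A, D}  [seen]
{A, B, D} --b--> {A, B, D}  [seen]
{A, B, D} --c--> {A, B, C, D}  [seen]
{A, B} --a--> {D}  [seen]
{A, B} --b--> {A, B, D}  [seen]
{A, B} --c--> {A, B, C, D}  [seen]
Reachable DFA states: {A}, {D}, {B}, {B, D}, ∅, {A, B, C, D}, {A, D}, {A, B, D}, {A, B}.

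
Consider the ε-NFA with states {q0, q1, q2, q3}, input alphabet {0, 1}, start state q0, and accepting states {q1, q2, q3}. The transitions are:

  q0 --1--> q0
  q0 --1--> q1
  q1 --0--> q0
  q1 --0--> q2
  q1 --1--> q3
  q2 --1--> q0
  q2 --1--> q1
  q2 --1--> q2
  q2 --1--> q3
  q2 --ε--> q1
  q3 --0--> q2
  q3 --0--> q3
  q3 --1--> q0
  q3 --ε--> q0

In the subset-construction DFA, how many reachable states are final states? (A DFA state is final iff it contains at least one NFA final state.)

Start state of the DFA: {q0} (ε-closure of the NFA start).
{q0} --0--> ∅  [new]
{q0} --1--> {q0, q1}  [new]
∅ --0--> ∅  [seen]
∅ --1--> ∅  [seen]
{q0, q1} --0--> {q0, q1, q2}  [new]
{q0, q1} --1--> {q0, q1, q3}  [new]
{q0, q1, q2} --0--> {q0, q1, q2}  [seen]
{q0, q1, q2} --1--> {q0, q1, q2, q3}  [new]
{q0, q1, q3} --0--> {q0, q1, q2, q3}  [seen]
{q0, q1, q3} --1--> {q0, q1, q3}  [seen]
{q0, q1, q2, q3} --0--> {q0, q1, q2, q3}  [seen]
{q0, q1, q2, q3} --1--> {q0, q1, q2, q3}  [seen]
Reachable DFA states: {q0}, ∅, {q0, q1}, {q0, q1, q2}, {q0, q1, q3}, {q0, q1, q2, q3}.
Accepting DFA states (contain an NFA accepting state): {q0, q1}, {q0, q1, q2}, {q0, q1, q3}, {q0, q1, q2, q3}.

4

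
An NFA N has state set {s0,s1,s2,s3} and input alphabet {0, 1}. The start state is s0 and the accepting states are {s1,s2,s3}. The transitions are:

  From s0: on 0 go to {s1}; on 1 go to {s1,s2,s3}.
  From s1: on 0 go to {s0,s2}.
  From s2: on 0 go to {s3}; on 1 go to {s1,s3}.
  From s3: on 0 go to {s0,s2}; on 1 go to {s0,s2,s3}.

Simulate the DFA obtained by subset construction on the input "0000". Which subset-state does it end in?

Start: {s0}.
δ(s0,0) = {s1}.
Union: {s1}.
After 0: {s1}.
δ(s1,0) = {s0,s2}.
Union: {s0,s2}.
After 0: {s0,s2}.
δ(s0,0) = {s1}; δ(s2,0) = {s3}.
Union: {s1,s3}.
After 0: {s1,s3}.
δ(s1,0) = {s0,s2}; δ(s3,0) = {s0,s2}.
Union: {s0,s2}.
After 0: {s0,s2}.

{s0,s2}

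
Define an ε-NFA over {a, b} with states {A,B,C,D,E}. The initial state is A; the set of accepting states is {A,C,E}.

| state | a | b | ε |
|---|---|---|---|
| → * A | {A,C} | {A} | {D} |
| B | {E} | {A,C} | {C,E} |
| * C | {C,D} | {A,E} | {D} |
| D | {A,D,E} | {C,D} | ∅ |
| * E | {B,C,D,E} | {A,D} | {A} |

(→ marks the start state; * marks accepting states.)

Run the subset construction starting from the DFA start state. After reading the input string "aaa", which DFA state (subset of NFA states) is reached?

{A,B,C,D,E}

Start: {A,D}.
δ(A,a) = {A,C}; δ(D,a) = {A,D,E}.
Union: {A,C,D,E}.
After a: {A,C,D,E}.
δ(A,a) = {A,C}; δ(C,a) = {C,D}; δ(D,a) = {A,D,E}; δ(E,a) = {B,C,D,E}.
Union: {A,B,C,D,E}.
After a: {A,B,C,D,E}.
δ(A,a) = {A,C}; δ(B,a) = {E}; δ(C,a) = {C,D}; δ(D,a) = {A,D,E}; δ(E,a) = {B,C,D,E}.
Union: {A,B,C,D,E}.
After a: {A,B,C,D,E}.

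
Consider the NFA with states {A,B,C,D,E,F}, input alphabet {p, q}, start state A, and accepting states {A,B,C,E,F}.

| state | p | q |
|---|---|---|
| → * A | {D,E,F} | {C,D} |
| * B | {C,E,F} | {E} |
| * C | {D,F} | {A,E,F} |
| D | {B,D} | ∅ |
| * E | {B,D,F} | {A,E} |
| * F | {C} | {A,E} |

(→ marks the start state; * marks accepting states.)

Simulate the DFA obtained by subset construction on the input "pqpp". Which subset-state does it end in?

Start: {A}.
δ(A,p) = {D,E,F}.
Union: {D,E,F}.
After p: {D,E,F}.
δ(D,q) = ∅; δ(E,q) = {A,E}; δ(F,q) = {A,E}.
Union: {A,E}.
After q: {A,E}.
δ(A,p) = {D,E,F}; δ(E,p) = {B,D,F}.
Union: {B,D,E,F}.
After p: {B,D,E,F}.
δ(B,p) = {C,E,F}; δ(D,p) = {B,D}; δ(E,p) = {B,D,F}; δ(F,p) = {C}.
Union: {B,C,D,E,F}.
After p: {B,C,D,E,F}.

{B,C,D,E,F}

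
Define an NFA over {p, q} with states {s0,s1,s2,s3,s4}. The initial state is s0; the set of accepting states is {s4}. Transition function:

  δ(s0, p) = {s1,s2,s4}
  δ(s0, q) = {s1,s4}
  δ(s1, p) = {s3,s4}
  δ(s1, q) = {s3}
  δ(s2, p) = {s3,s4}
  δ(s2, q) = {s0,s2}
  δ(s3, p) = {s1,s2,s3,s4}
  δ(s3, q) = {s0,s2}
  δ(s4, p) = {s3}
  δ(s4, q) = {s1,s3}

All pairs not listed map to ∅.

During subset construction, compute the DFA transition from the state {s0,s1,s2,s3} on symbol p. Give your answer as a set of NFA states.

{s1,s2,s3,s4}

δ(s0,p) = {s1,s2,s4}; δ(s1,p) = {s3,s4}; δ(s2,p) = {s3,s4}; δ(s3,p) = {s1,s2,s3,s4}.
Union: {s1,s2,s3,s4}.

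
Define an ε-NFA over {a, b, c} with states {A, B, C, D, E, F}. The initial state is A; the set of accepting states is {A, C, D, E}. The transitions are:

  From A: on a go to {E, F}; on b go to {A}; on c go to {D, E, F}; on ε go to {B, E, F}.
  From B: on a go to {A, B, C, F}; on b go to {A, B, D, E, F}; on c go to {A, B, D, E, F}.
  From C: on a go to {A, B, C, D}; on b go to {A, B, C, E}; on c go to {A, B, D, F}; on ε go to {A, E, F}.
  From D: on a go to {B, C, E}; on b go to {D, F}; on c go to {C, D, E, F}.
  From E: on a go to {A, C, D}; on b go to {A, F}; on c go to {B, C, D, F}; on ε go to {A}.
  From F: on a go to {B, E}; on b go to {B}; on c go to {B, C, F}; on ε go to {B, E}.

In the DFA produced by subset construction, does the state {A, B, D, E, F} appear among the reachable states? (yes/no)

yes

Start state of the DFA: {A, B, E, F} (ε-closure of the NFA start).
{A, B, E, F} --a--> {A, B, C, D, E, F}  [new]
{A, B, E, F} --b--> {A, B, D, E, F}  [new]
{A, B, E, F} --c--> {A, B, C, D, E, F}  [seen]
{A, B, C, D, E, F} --a--> {A, B, C, D, E, F}  [seen]
{A, B, C, D, E, F} --b--> {A, B, C, D, E, F}  [seen]
{A, B, C, D, E, F} --c--> {A, B, C, D, E, F}  [seen]
{A, B, D, E, F} --a--> {A, B, C, D, E, F}  [seen]
{A, B, D, E, F} --b--> {A, B, D, E, F}  [seen]
{A, B, D, E, F} --c--> {A, B, C, D, E, F}  [seen]
Reachable DFA states: {A, B, E, F}, {A, B, C, D, E, F}, {A, B, D, E, F}.
{A, B, D, E, F} is among them.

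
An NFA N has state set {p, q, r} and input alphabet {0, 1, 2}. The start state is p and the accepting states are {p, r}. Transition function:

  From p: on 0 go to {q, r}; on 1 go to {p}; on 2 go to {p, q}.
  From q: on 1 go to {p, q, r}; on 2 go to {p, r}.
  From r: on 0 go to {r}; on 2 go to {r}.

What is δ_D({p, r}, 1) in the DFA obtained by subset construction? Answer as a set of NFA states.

δ(p,1) = {p}; δ(r,1) = ∅.
Union: {p}.

{p}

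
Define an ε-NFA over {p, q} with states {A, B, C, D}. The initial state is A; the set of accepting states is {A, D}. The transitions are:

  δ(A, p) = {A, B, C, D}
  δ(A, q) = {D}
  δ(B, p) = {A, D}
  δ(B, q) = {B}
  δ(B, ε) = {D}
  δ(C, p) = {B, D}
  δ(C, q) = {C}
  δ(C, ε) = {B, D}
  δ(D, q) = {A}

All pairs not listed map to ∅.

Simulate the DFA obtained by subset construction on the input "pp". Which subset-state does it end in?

{A, B, C, D}

Start: {A}.
δ(A,p) = {A, B, C, D}.
Union: {A, B, C, D}.
After p: {A, B, C, D}.
δ(A,p) = {A, B, C, D}; δ(B,p) = {A, D}; δ(C,p) = {B, D}; δ(D,p) = ∅.
Union: {A, B, C, D}.
After p: {A, B, C, D}.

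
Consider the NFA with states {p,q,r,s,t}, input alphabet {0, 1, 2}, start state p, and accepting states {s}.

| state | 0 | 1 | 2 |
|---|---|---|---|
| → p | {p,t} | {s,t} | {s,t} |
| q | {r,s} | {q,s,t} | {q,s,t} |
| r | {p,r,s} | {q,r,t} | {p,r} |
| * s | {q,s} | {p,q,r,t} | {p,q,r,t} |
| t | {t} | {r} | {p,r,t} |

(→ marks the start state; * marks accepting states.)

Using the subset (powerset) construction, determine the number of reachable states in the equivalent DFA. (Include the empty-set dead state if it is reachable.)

Start state of the DFA: {p}.
{p} --0--> {p,t}  [new]
{p} --1--> {s,t}  [new]
{p} --2--> {s,t}  [seen]
{p,t} --0--> {p,t}  [seen]
{p,t} --1--> {r,s,t}  [new]
{p,t} --2--> {p,r,s,t}  [new]
{s,t} --0--> {q,s,t}  [new]
{s,t} --1--> {p,q,r,t}  [new]
{s,t} --2--> {p,q,r,t}  [seen]
{r,s,t} --0--> {p,q,r,s,t}  [new]
{r,s,t} --1--> {p,q,r,t}  [seen]
{r,s,t} --2--> {p,q,r,t}  [seen]
{p,r,s,t} --0--> {p,q,r,s,t}  [seen]
{p,r,s,t} --1--> {p,q,r,s,t}  [seen]
{p,r,s,t} --2--> {p,q,r,s,t}  [seen]
{q,s,t} --0--> {q,r,s,t}  [new]
{q,s,t} --1--> {p,q,r,s,t}  [seen]
{q,s,t} --2--> {p,q,r,s,t}  [seen]
{p,q,r,t} --0--> {p,r,s,t}  [seen]
{p,q,r,t} --1--> {q,r,s,t}  [seen]
{p,q,r,t} --2--> {p,q,r,s,t}  [seen]
{p,q,r,s,t} --0--> {p,q,r,s,t}  [seen]
{p,q,r,s,t} --1--> {p,q,r,s,t}  [seen]
{p,q,r,s,t} --2--> {p,q,r,s,t}  [seen]
{q,r,s,t} --0--> {p,q,r,s,t}  [seen]
{q,r,s,t} --1--> {p,q,r,s,t}  [seen]
{q,r,s,t} --2--> {p,q,r,s,t}  [seen]
Reachable DFA states: {p}, {p,t}, {s,t}, {r,s,t}, {p,r,s,t}, {q,s,t}, {p,q,r,t}, {p,q,r,s,t}, {q,r,s,t}.

9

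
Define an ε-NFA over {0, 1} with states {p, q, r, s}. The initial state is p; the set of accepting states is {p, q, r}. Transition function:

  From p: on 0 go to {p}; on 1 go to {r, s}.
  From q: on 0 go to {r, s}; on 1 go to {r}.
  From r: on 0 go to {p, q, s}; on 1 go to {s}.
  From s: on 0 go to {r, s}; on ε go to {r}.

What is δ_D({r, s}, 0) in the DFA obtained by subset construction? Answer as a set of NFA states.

{p, q, r, s}

δ(r,0) = {p, q, s}; δ(s,0) = {r, s}.
Union: {p, q, r, s}.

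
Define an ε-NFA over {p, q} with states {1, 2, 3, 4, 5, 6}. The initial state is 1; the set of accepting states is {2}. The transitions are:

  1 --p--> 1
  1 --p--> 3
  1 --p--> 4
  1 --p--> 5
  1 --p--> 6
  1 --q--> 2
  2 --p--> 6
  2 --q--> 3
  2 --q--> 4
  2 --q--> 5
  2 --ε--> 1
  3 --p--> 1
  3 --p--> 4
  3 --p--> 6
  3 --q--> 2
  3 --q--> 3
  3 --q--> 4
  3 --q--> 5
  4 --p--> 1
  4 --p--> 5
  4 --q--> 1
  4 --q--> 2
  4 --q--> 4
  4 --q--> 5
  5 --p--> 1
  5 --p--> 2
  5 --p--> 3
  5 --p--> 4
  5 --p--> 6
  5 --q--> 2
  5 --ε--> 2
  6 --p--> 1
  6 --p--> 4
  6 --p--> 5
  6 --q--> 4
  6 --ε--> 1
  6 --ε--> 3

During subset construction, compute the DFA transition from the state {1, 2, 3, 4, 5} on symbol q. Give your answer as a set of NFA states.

δ(1,q) = {2}; δ(2,q) = {3, 4, 5}; δ(3,q) = {2, 3, 4, 5}; δ(4,q) = {1, 2, 4, 5}; δ(5,q) = {2}.
Union: {1, 2, 3, 4, 5}.

{1, 2, 3, 4, 5}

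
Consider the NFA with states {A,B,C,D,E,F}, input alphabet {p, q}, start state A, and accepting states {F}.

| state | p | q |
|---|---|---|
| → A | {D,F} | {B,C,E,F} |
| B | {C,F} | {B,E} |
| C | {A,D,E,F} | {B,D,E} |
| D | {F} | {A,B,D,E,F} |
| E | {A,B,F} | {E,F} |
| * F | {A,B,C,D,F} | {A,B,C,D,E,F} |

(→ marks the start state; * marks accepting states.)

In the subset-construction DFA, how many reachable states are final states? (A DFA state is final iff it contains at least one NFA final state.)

4

Start state of the DFA: {A}.
{A} --p--> {D,F}  [new]
{A} --q--> {B,C,E,F}  [new]
{D,F} --p--> {A,B,C,D,F}  [new]
{D,F} --q--> {A,B,C,D,E,F}  [new]
{B,C,E,F} --p--> {A,B,C,D,E,F}  [seen]
{B,C,E,F} --q--> {A,B,C,D,E,F}  [seen]
{A,B,C,D,F} --p--> {A,B,C,D,E,F}  [seen]
{A,B,C,D,F} --q--> {A,B,C,D,E,F}  [seen]
{A,B,C,D,E,F} --p--> {A,B,C,D,E,F}  [seen]
{A,B,C,D,E,F} --q--> {A,B,C,D,E,F}  [seen]
Reachable DFA states: {A}, {D,F}, {B,C,E,F}, {A,B,C,D,F}, {A,B,C,D,E,F}.
Accepting DFA states (contain an NFA accepting state): {D,F}, {B,C,E,F}, {A,B,C,D,F}, {A,B,C,D,E,F}.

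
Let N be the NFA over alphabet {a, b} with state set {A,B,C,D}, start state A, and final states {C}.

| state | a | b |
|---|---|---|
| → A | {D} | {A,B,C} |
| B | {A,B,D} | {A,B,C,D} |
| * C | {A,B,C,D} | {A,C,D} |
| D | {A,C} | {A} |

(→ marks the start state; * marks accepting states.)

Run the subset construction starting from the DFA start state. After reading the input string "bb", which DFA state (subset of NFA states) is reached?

Start: {A}.
δ(A,b) = {A,B,C}.
Union: {A,B,C}.
After b: {A,B,C}.
δ(A,b) = {A,B,C}; δ(B,b) = {A,B,C,D}; δ(C,b) = {A,C,D}.
Union: {A,B,C,D}.
After b: {A,B,C,D}.

{A,B,C,D}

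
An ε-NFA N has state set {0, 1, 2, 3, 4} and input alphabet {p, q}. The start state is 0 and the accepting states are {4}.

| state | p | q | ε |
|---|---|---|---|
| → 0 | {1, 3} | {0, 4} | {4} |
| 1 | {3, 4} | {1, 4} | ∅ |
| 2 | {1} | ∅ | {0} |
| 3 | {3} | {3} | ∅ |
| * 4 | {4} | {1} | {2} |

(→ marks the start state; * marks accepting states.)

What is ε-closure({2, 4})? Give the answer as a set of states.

Begin with {2, 4}.
2 →ε {0}; add 0.
ε-closure = {0, 2, 4}.

{0, 2, 4}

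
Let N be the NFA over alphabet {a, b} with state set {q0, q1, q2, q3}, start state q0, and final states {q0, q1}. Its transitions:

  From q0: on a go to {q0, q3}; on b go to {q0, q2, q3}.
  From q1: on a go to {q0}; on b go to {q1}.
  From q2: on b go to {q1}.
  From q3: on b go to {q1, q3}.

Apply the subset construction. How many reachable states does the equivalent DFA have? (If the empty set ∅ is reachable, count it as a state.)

4

Start state of the DFA: {q0}.
{q0} --a--> {q0, q3}  [new]
{q0} --b--> {q0, q2, q3}  [new]
{q0, q3} --a--> {q0, q3}  [seen]
{q0, q3} --b--> {q0, q1, q2, q3}  [new]
{q0, q2, q3} --a--> {q0, q3}  [seen]
{q0, q2, q3} --b--> {q0, q1, q2, q3}  [seen]
{q0, q1, q2, q3} --a--> {q0, q3}  [seen]
{q0, q1, q2, q3} --b--> {q0, q1, q2, q3}  [seen]
Reachable DFA states: {q0}, {q0, q3}, {q0, q2, q3}, {q0, q1, q2, q3}.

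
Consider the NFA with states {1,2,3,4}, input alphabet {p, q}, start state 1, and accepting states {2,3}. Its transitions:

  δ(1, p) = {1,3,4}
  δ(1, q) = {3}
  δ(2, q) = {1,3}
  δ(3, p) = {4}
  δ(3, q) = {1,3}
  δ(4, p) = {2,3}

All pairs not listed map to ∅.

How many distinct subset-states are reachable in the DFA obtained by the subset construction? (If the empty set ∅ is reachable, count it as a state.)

Start state of the DFA: {1}.
{1} --p--> {1,3,4}  [new]
{1} --q--> {3}  [new]
{1,3,4} --p--> {1,2,3,4}  [new]
{1,3,4} --q--> {1,3}  [new]
{3} --p--> {4}  [new]
{3} --q--> {1,3}  [seen]
{1,2,3,4} --p--> {1,2,3,4}  [seen]
{1,2,3,4} --q--> {1,3}  [seen]
{1,3} --p--> {1,3,4}  [seen]
{1,3} --q--> {1,3}  [seen]
{4} --p--> {2,3}  [new]
{4} --q--> ∅  [new]
{2,3} --p--> {4}  [seen]
{2,3} --q--> {1,3}  [seen]
∅ --p--> ∅  [seen]
∅ --q--> ∅  [seen]
Reachable DFA states: {1}, {1,3,4}, {3}, {1,2,3,4}, {1,3}, {4}, {2,3}, ∅.

8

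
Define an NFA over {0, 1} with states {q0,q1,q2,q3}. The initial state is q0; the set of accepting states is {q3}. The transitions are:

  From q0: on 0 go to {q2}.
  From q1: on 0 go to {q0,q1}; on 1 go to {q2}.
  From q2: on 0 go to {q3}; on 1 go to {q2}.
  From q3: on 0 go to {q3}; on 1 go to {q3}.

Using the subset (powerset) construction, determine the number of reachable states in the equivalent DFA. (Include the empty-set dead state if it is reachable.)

Start state of the DFA: {q0}.
{q0} --0--> {q2}  [new]
{q0} --1--> ∅  [new]
{q2} --0--> {q3}  [new]
{q2} --1--> {q2}  [seen]
∅ --0--> ∅  [seen]
∅ --1--> ∅  [seen]
{q3} --0--> {q3}  [seen]
{q3} --1--> {q3}  [seen]
Reachable DFA states: {q0}, {q2}, ∅, {q3}.

4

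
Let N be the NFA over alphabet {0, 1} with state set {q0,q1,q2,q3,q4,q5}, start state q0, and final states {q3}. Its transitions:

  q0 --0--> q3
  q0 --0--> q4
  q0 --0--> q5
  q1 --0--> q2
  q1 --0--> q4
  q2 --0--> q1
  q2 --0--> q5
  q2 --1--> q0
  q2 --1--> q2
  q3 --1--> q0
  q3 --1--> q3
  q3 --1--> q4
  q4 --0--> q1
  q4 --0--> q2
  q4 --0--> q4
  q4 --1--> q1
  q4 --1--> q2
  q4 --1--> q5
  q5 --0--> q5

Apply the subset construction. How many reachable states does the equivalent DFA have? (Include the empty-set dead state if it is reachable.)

9

Start state of the DFA: {q0}.
{q0} --0--> {q3,q4,q5}  [new]
{q0} --1--> ∅  [new]
{q3,q4,q5} --0--> {q1,q2,q4,q5}  [new]
{q3,q4,q5} --1--> {q0,q1,q2,q3,q4,q5}  [new]
∅ --0--> ∅  [seen]
∅ --1--> ∅  [seen]
{q1,q2,q4,q5} --0--> {q1,q2,q4,q5}  [seen]
{q1,q2,q4,q5} --1--> {q0,q1,q2,q5}  [new]
{q0,q1,q2,q3,q4,q5} --0--> {q1,q2,q3,q4,q5}  [new]
{q0,q1,q2,q3,q4,q5} --1--> {q0,q1,q2,q3,q4,q5}  [seen]
{q0,q1,q2,q5} --0--> {q1,q2,q3,q4,q5}  [seen]
{q0,q1,q2,q5} --1--> {q0,q2}  [new]
{q1,q2,q3,q4,q5} --0--> {q1,q2,q4,q5}  [seen]
{q1,q2,q3,q4,q5} --1--> {q0,q1,q2,q3,q4,q5}  [seen]
{q0,q2} --0--> {q1,q3,q4,q5}  [new]
{q0,q2} --1--> {q0,q2}  [seen]
{q1,q3,q4,q5} --0--> {q1,q2,q4,q5}  [seen]
{q1,q3,q4,q5} --1--> {q0,q1,q2,q3,q4,q5}  [seen]
Reachable DFA states: {q0}, {q3,q4,q5}, ∅, {q1,q2,q4,q5}, {q0,q1,q2,q3,q4,q5}, {q0,q1,q2,q5}, {q1,q2,q3,q4,q5}, {q0,q2}, {q1,q3,q4,q5}.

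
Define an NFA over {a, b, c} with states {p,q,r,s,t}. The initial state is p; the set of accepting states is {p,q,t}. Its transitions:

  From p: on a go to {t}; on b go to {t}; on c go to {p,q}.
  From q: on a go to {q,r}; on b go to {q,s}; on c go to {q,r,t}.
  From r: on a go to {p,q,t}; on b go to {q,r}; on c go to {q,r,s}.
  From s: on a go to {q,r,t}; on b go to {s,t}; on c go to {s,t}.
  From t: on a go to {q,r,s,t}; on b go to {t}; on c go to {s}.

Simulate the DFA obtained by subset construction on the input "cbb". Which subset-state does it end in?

Start: {p}.
δ(p,c) = {p,q}.
Union: {p,q}.
After c: {p,q}.
δ(p,b) = {t}; δ(q,b) = {q,s}.
Union: {q,s,t}.
After b: {q,s,t}.
δ(q,b) = {q,s}; δ(s,b) = {s,t}; δ(t,b) = {t}.
Union: {q,s,t}.
After b: {q,s,t}.

{q,s,t}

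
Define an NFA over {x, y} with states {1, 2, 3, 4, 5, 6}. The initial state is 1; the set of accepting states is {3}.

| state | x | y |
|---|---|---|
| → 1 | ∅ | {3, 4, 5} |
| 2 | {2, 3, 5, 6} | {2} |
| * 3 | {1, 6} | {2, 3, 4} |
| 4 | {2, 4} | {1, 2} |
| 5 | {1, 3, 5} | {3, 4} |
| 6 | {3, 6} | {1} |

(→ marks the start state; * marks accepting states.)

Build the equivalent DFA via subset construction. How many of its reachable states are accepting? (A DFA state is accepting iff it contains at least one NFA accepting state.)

Start state of the DFA: {1}.
{1} --x--> ∅  [new]
{1} --y--> {3, 4, 5}  [new]
∅ --x--> ∅  [seen]
∅ --y--> ∅  [seen]
{3, 4, 5} --x--> {1, 2, 3, 4, 5, 6}  [new]
{3, 4, 5} --y--> {1, 2, 3, 4}  [new]
{1, 2, 3, 4, 5, 6} --x--> {1, 2, 3, 4, 5, 6}  [seen]
{1, 2, 3, 4, 5, 6} --y--> {1, 2, 3, 4, 5}  [new]
{1, 2, 3, 4} --x--> {1, 2, 3, 4, 5, 6}  [seen]
{1, 2, 3, 4} --y--> {1, 2, 3, 4, 5}  [seen]
{1, 2, 3, 4, 5} --x--> {1, 2, 3, 4, 5, 6}  [seen]
{1, 2, 3, 4, 5} --y--> {1, 2, 3, 4, 5}  [seen]
Reachable DFA states: {1}, ∅, {3, 4, 5}, {1, 2, 3, 4, 5, 6}, {1, 2, 3, 4}, {1, 2, 3, 4, 5}.
Accepting DFA states (contain an NFA accepting state): {3, 4, 5}, {1, 2, 3, 4, 5, 6}, {1, 2, 3, 4}, {1, 2, 3, 4, 5}.

4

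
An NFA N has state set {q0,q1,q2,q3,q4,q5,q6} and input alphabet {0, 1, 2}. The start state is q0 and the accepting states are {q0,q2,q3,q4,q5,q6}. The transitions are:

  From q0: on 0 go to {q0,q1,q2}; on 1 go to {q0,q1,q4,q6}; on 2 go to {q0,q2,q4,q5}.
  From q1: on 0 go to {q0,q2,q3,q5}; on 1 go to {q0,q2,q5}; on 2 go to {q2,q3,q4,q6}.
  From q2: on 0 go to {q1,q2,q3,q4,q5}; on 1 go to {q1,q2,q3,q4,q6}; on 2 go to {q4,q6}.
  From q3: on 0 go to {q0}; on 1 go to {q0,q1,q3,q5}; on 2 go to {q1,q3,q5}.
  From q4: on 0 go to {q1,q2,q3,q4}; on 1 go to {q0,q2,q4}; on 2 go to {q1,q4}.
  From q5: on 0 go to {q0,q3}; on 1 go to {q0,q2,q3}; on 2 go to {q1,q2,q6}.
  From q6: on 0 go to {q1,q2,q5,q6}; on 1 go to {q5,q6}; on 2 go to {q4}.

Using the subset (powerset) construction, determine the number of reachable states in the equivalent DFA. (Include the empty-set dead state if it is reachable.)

9

Start state of the DFA: {q0}.
{q0} --0--> {q0,q1,q2}  [new]
{q0} --1--> {q0,q1,q4,q6}  [new]
{q0} --2--> {q0,q2,q4,q5}  [new]
{q0,q1,q2} --0--> {q0,q1,q2,q3,q4,q5}  [new]
{q0,q1,q2} --1--> {q0,q1,q2,q3,q4,q5,q6}  [new]
{q0,q1,q2} --2--> {q0,q2,q3,q4,q5,q6}  [new]
{q0,q1,q4,q6} --0--> {q0,q1,q2,q3,q4,q5,q6}  [seen]
{q0,q1,q4,q6} --1--> {q0,q1,q2,q4,q5,q6}  [new]
{q0,q1,q4,q6} --2--> {q0,q1,q2,q3,q4,q5,q6}  [seen]
{q0,q2,q4,q5} --0--> {q0,q1,q2,q3,q4,q5}  [seen]
{q0,q2,q4,q5} --1--> {q0,q1,q2,q3,q4,q6}  [new]
{q0,q2,q4,q5} --2--> {q0,q1,q2,q4,q5,q6}  [seen]
{q0,q1,q2,q3,q4,q5} --0--> {q0,q1,q2,q3,q4,q5}  [seen]
{q0,q1,q2,q3,q4,q5} --1--> {q0,q1,q2,q3,q4,q5,q6}  [seen]
{q0,q1,q2,q3,q4,q5} --2--> {q0,q1,q2,q3,q4,q5,q6}  [seen]
{q0,q1,q2,q3,q4,q5,q6} --0--> {q0,q1,q2,q3,q4,q5,q6}  [seen]
{q0,q1,q2,q3,q4,q5,q6} --1--> {q0,q1,q2,q3,q4,q5,q6}  [seen]
{q0,q1,q2,q3,q4,q5,q6} --2--> {q0,q1,q2,q3,q4,q5,q6}  [seen]
{q0,q2,q3,q4,q5,q6} --0--> {q0,q1,q2,q3,q4,q5,q6}  [seen]
{q0,q2,q3,q4,q5,q6} --1--> {q0,q1,q2,q3,q4,q5,q6}  [seen]
{q0,q2,q3,q4,q5,q6} --2--> {q0,q1,q2,q3,q4,q5,q6}  [seen]
{q0,q1,q2,q4,q5,q6} --0--> {q0,q1,q2,q3,q4,q5,q6}  [seen]
{q0,q1,q2,q4,q5,q6} --1--> {q0,q1,q2,q3,q4,q5,q6}  [seen]
{q0,q1,q2,q4,q5,q6} --2--> {q0,q1,q2,q3,q4,q5,q6}  [seen]
{q0,q1,q2,q3,q4,q6} --0--> {q0,q1,q2,q3,q4,q5,q6}  [seen]
{q0,q1,q2,q3,q4,q6} --1--> {q0,q1,q2,q3,q4,q5,q6}  [seen]
{q0,q1,q2,q3,q4,q6} --2--> {q0,q1,q2,q3,q4,q5,q6}  [seen]
Reachable DFA states: {q0}, {q0,q1,q2}, {q0,q1,q4,q6}, {q0,q2,q4,q5}, {q0,q1,q2,q3,q4,q5}, {q0,q1,q2,q3,q4,q5,q6}, {q0,q2,q3,q4,q5,q6}, {q0,q1,q2,q4,q5,q6}, {q0,q1,q2,q3,q4,q6}.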